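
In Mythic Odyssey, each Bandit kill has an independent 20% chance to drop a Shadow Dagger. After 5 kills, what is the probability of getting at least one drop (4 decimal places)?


P(at least one) = 1 - P(none) = 1 - (1-p)^n
p = 20/100 = 0.2
1 - p = 0.8
(1 - p)^5 = 0.8^5 = 0.327680
P(at least one) = 1 - 0.327680 = 0.6723

0.6723


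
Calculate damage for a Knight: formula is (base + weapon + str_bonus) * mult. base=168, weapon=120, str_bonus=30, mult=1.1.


Sum base + weapon + str = 168 + 120 + 30 = 318
Multiply by 1.1:
318 * 1.1 = 349.8

349.8 damage


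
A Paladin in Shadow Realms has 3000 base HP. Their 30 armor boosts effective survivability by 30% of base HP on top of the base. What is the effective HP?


EHP = 3000 * (1 + 30/100)
= 3000 * (1 + 0.3)
= 3000 * 1.3
= 3900.0

3900.0 EHP


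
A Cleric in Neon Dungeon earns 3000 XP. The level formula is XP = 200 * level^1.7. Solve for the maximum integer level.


XP = 200 * level^1.7, so level = (XP / 200)^(1/1.7)
= (3000 / 200)^(1/1.7)
= 15.0^0.5882
= 4.9183
Floor: level = 4

level 4


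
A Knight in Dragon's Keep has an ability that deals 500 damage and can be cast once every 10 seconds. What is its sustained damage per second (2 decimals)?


DPS = damage / cooldown
= 500 / 10
= 50.00

50.00 DPS


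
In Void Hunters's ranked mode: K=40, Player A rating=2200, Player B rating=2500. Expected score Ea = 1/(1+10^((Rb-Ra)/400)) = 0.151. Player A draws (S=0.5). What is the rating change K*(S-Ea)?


Elo update: delta = K * (S - Ea), where S = 0.5 (draws)
S - Ea = 0.5 - 0.151 = 0.349
Rating change = 40 * 0.349
= 13.96

13.96 rating points


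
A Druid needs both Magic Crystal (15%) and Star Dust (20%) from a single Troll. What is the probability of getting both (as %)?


For independent events, P(both) = P(A) * P(B)
= 15% * 20%
= 300 / 100 %
= 3.0%

3.0%


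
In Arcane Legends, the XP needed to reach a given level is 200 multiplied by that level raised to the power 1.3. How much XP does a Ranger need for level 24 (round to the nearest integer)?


XP = 200 * level^1.3
Substitute level = 24:
XP = 200 * 24^1.3
= 200 * 62.2694
= 12454

12454 XP


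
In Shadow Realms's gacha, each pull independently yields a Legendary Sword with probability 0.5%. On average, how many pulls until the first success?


Expected pulls for a geometric distribution = 1/p = 100 / rate%
= 100 / 0.5
= 200.0

200.0 pulls


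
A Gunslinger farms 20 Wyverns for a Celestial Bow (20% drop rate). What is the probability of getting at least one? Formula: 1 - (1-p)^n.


P(at least one) = 1 - P(none) = 1 - (1-p)^n
p = 20/100 = 0.2
1 - p = 0.8
(1 - p)^20 = 0.8^20 = 0.011529
P(at least one) = 1 - 0.011529 = 0.9885

0.9885


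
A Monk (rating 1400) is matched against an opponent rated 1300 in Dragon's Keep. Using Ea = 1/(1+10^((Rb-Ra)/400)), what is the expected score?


Elo expected score: Ea = 1/(1 + 10^((Rb-Ra)/400))
Rb - Ra = 1300 - 1400 = -100
(Rb-Ra)/400 = -100/400 = -0.25
10^-0.25 = 0.562341
Ea = 1/(1 + 0.562341) = 1/1.562341 = 0.6401

0.6401


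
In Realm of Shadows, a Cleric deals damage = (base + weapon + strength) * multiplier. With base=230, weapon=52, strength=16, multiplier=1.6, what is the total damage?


Sum base + weapon + str = 230 + 52 + 16 = 298
Multiply by 1.6:
298 * 1.6 = 476.8

476.8 damage


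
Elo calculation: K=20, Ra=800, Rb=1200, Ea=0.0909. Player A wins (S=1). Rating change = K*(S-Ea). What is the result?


Elo update: delta = K * (S - Ea), where S = 1 (wins)
S - Ea = 1 - 0.0909 = 0.9091
Rating change = 20 * 0.9091
= 18.18

18.18 rating points


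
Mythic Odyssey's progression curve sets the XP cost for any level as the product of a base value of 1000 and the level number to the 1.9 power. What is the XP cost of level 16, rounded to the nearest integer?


XP = 1000 * level^1.9
Substitute level = 16:
XP = 1000 * 16^1.9
= 1000 * 194.0117
= 194012

194012 XP


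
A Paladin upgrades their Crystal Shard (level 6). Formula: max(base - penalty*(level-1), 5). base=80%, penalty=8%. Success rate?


raw_rate = 80 - 8 * (6 - 1)
= 80 - 8 * 5
= 80 - 40
= 40
Apply floor: max(40, 5) = 40%

40%


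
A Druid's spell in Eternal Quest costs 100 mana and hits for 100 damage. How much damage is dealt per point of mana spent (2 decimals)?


Efficiency = damage / mana
= 100 / 100
= 1.00

1.00 dmg/mana


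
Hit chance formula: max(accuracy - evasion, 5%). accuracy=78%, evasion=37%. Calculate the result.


accuracy - evasion = 78 - 37 = 41
Apply floor: max(41, 5) = 41
Hit chance = 41%

41%


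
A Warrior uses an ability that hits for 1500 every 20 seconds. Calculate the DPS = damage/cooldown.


DPS = damage / cooldown
= 1500 / 20
= 75.00

75.00 DPS


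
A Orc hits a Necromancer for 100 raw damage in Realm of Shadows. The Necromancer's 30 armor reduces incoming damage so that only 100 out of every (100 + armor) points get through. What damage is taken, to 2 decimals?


actual = 100 * 100 / (100 + 30)
= 100 * 100 / 130
= 10000 / 130
= 76.92

76.92 damage


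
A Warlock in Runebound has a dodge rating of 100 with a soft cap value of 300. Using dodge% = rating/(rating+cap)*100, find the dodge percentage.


dodge% = 100 / (100 + 300) * 100
= 100 / 400 * 100
= 0.25 * 100
= 25.00%

25.00%


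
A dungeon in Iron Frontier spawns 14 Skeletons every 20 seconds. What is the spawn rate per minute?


Spawns per minute = count * (60 / interval)
= 14 * (60 / 20)
= 14 * 3.0
= 42.0

42.0 per minute


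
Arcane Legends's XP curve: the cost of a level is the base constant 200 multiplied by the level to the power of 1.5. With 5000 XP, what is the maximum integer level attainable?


XP = 200 * level^1.5, so level = (XP / 200)^(1/1.5)
= (5000 / 200)^(1/1.5)
= 25.0^0.6667
= 8.5499
Floor: level = 8

level 8


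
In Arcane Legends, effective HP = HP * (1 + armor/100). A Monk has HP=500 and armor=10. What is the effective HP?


EHP = 500 * (1 + 10/100)
= 500 * (1 + 0.1)
= 500 * 1.1
= 550.0

550.0 EHP


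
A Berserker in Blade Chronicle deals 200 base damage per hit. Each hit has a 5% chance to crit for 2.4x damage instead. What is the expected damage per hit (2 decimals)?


E[dmg] = base * (1 + crit_chance * (crit_mult - 1))
cc as decimal = 5/100 = 0.05
cm - 1 = 2.4 - 1 = 1.4
Bonus factor = 0.05 * 1.4 = 0.07
Total multiplier = 1 + 0.07 = 1.07
Expected damage = 200 * 1.07 = 214.00

214.00 damage


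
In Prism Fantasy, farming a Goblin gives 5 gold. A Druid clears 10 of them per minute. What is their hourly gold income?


Gold per minute = 5 * 10 = 50
Gold per hour = 50 * 60 = 3000

3000 gold/hour


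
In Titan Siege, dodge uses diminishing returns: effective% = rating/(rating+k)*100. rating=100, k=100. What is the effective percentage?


effective% = rating / (rating + k) * 100
= 100 / (100 + 100) * 100
= 100 / 200 * 100
= 0.5 * 100
= 50.00%

50.00%


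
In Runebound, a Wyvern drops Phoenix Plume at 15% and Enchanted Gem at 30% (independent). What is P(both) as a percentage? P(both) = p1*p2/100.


For independent events, P(both) = P(A) * P(B)
= 15% * 30%
= 450 / 100 %
= 4.5%

4.5%


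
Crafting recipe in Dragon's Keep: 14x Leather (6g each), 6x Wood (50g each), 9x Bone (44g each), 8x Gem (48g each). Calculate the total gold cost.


Cost breakdown:
  Leather: 14 * 6 = 84
  Wood: 6 * 50 = 300
  Bone: 9 * 44 = 396
  Gem: 8 * 48 = 384
Total = 84 + 300 + 396 + 384 = 1164

1164 gold


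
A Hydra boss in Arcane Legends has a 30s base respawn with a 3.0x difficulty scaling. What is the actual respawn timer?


Respawn time = base * multiplier
= 30 * 3.0
= 90.0 seconds

90.0 seconds


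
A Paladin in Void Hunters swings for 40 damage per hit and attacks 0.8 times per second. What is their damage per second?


DPS = damage * attack_speed
= 40 * 0.8
= 32.0

32.0 DPS


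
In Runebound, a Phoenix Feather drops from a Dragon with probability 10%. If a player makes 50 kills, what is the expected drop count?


Expected drops = kills * (drop_rate / 100)
= 50 * (10 / 100)
= 50 * 0.1
= 5.0

5.0 drops


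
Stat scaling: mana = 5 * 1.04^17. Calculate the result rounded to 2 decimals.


value = base * growth^level
= 5 * 1.04^17
= 5 * 1.9479
= 9.74

9.74 mana


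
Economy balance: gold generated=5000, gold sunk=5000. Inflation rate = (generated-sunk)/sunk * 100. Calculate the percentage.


Net gold = 5000 - 5000 = 0
Inflation rate = net / sunk * 100 = 0 / 5000 * 100
= 0.0 * 100
= 0.00%

0.00%


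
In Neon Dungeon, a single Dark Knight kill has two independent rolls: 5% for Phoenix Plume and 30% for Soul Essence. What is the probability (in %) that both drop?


For independent events, P(both) = P(A) * P(B)
= 5% * 30%
= 150 / 100 %
= 1.5%

1.5%


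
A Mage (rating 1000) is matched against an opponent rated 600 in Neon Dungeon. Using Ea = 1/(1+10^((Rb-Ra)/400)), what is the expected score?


Elo expected score: Ea = 1/(1 + 10^((Rb-Ra)/400))
Rb - Ra = 600 - 1000 = -400
(Rb-Ra)/400 = -400/400 = -1.0
10^-1.0 = 0.1
Ea = 1/(1 + 0.1) = 1/1.1 = 0.9091

0.9091


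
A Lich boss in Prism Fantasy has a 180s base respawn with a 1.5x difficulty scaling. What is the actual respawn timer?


Respawn time = base * multiplier
= 180 * 1.5
= 270.0 seconds

270.0 seconds


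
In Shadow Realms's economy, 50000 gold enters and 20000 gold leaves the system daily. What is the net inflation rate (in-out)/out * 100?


Net gold = 50000 - 20000 = 30000
Inflation rate = net / sunk * 100 = 30000 / 20000 * 100
= 1.5 * 100
= 150.00%

150.00%


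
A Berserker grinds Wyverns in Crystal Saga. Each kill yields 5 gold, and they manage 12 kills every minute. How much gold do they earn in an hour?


Gold per minute = 5 * 12 = 60
Gold per hour = 60 * 60 = 3600

3600 gold/hour


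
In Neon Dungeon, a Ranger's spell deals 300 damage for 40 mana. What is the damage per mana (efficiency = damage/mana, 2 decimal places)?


Efficiency = damage / mana
= 300 / 40
= 7.50

7.50 dmg/mana


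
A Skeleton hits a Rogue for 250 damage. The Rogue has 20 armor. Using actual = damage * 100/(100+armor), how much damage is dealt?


actual = 250 * 100 / (100 + 20)
= 250 * 100 / 120
= 25000 / 120
= 208.33

208.33 damage


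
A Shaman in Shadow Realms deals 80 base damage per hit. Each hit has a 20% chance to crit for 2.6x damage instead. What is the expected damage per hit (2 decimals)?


E[dmg] = base * (1 + crit_chance * (crit_mult - 1))
cc as decimal = 20/100 = 0.2
cm - 1 = 2.6 - 1 = 1.6
Bonus factor = 0.2 * 1.6 = 0.32
Total multiplier = 1 + 0.32 = 1.32
Expected damage = 80 * 1.32 = 105.60

105.60 damage


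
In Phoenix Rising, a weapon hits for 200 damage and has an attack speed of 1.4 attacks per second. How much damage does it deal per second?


DPS = damage * attack_speed
= 200 * 1.4
= 280.0

280.0 DPS


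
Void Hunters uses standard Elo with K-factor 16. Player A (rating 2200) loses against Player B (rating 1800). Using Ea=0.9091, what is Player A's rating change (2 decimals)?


Elo update: delta = K * (S - Ea), where S = 0 (loses)
S - Ea = 0 - 0.9091 = -0.9091
Rating change = 16 * -0.9091
= -14.55

-14.55 rating points


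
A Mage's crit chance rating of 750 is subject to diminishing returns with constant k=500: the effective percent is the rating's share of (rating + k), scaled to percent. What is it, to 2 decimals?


effective% = rating / (rating + k) * 100
= 750 / (750 + 500) * 100
= 750 / 1250 * 100
= 0.6 * 100
= 60.00%

60.00%


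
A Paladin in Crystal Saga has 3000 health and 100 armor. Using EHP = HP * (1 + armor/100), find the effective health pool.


EHP = 3000 * (1 + 100/100)
= 3000 * (1 + 1.0)
= 3000 * 2.0
= 6000.0

6000.0 EHP


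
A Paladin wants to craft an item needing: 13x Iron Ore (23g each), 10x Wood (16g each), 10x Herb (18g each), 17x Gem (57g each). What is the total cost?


Cost breakdown:
  Iron Ore: 13 * 23 = 299
  Wood: 10 * 16 = 160
  Herb: 10 * 18 = 180
  Gem: 17 * 57 = 969
Total = 299 + 160 + 180 + 969 = 1608

1608 gold


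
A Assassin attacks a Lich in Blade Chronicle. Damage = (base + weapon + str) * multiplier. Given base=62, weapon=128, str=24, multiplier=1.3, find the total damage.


Sum base + weapon + str = 62 + 128 + 24 = 214
Multiply by 1.3:
214 * 1.3 = 278.2

278.2 damage


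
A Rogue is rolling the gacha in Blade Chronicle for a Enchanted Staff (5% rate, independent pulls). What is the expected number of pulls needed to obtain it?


Expected pulls for a geometric distribution = 1/p = 100 / rate%
= 100 / 5
= 20.0

20.0 pulls


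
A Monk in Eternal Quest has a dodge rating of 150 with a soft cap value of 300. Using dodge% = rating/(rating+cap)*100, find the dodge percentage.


dodge% = 150 / (150 + 300) * 100
= 150 / 450 * 100
= 0.333333 * 100
= 33.33%

33.33%


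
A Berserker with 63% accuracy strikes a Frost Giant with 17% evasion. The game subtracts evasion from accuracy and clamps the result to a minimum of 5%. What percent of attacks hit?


accuracy - evasion = 63 - 17 = 46
Apply floor: max(46, 5) = 46
Hit chance = 46%

46%


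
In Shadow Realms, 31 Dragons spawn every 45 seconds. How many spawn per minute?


Spawns per minute = count * (60 / interval)
= 31 * (60 / 45)
= 31 * 1.3333
= 41.33

41.33 per minute


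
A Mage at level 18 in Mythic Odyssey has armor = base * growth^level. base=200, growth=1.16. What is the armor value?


value = base * growth^level
= 200 * 1.16^18
= 200 * 14.462514
= 2892.50

2892.50 armor


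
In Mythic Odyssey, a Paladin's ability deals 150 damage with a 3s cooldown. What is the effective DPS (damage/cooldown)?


DPS = damage / cooldown
= 150 / 3
= 50.00

50.00 DPS


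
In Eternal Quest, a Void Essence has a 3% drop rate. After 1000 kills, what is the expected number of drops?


Expected drops = kills * (drop_rate / 100)
= 1000 * (3 / 100)
= 1000 * 0.03
= 30.0

30.0 drops


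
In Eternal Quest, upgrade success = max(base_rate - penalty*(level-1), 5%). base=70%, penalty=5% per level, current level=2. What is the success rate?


raw_rate = 70 - 5 * (2 - 1)
= 70 - 5 * 1
= 70 - 5
= 65
Apply floor: max(65, 5) = 65%

65%


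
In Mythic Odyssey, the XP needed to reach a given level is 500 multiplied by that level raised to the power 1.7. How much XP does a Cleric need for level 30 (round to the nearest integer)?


XP = 500 * level^1.7
Substitute level = 30:
XP = 500 * 30^1.7
= 500 * 324.4189
= 162209

162209 XP


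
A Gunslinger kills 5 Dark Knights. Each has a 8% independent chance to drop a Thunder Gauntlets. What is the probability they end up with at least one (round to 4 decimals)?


P(at least one) = 1 - P(none) = 1 - (1-p)^n
p = 8/100 = 0.08
1 - p = 0.92
(1 - p)^5 = 0.92^5 = 0.659082
P(at least one) = 1 - 0.659082 = 0.3409

0.3409


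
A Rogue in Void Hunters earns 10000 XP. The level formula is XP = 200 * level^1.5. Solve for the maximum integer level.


XP = 200 * level^1.5, so level = (XP / 200)^(1/1.5)
= (10000 / 200)^(1/1.5)
= 50.0^0.6667
= 13.5721
Floor: level = 13

level 13


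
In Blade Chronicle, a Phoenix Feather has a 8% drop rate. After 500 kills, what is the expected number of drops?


Expected drops = kills * (drop_rate / 100)
= 500 * (8 / 100)
= 500 * 0.08
= 40.0

40.0 drops


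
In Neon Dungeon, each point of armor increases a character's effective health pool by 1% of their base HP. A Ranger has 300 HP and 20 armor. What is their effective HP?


EHP = 300 * (1 + 20/100)
= 300 * (1 + 0.2)
= 300 * 1.2
= 360.0

360.0 EHP


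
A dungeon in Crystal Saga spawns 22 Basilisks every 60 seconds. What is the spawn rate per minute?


Spawns per minute = count * (60 / interval)
= 22 * (60 / 60)
= 22 * 1.0
= 22.0

22.0 per minute


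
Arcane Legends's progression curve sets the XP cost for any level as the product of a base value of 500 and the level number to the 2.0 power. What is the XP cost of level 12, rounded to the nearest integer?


XP = 500 * level^2.0
Substitute level = 12:
XP = 500 * 12^2.0
= 500 * 144.0
= 72000

72000 XP


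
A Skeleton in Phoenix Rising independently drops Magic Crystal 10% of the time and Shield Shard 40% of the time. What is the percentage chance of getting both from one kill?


For independent events, P(both) = P(A) * P(B)
= 10% * 40%
= 400 / 100 %
= 4.0%

4.0%


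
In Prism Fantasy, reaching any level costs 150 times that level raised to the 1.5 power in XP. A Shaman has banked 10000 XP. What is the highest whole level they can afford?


XP = 150 * level^1.5, so level = (XP / 150)^(1/1.5)
= (10000 / 150)^(1/1.5)
= 66.6667^0.6667
= 16.4414
Floor: level = 16

level 16


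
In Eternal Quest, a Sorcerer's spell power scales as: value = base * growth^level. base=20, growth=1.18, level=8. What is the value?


value = base * growth^level
= 20 * 1.18^8
= 20 * 3.758859
= 75.18

75.18 spell power


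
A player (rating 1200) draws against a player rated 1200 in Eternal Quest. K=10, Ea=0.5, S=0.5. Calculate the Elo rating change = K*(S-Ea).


Elo update: delta = K * (S - Ea), where S = 0.5 (draws)
S - Ea = 0.5 - 0.5 = 0.0
Rating change = 10 * 0.0
= 0.00

0.00 rating points


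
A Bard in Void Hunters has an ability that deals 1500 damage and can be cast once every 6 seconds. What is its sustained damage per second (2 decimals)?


DPS = damage / cooldown
= 1500 / 6
= 250.00

250.00 DPS


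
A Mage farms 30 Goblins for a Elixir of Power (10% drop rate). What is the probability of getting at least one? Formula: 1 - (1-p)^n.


P(at least one) = 1 - P(none) = 1 - (1-p)^n
p = 10/100 = 0.1
1 - p = 0.9
(1 - p)^30 = 0.9^30 = 0.042391
P(at least one) = 1 - 0.042391 = 0.9576

0.9576


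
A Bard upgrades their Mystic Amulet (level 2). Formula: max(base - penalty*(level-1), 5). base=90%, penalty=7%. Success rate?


raw_rate = 90 - 7 * (2 - 1)
= 90 - 7 * 1
= 90 - 7
= 83
Apply floor: max(83, 5) = 83%

83%


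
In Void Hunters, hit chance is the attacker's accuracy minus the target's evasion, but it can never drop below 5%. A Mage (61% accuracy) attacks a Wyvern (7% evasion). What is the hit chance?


accuracy - evasion = 61 - 7 = 54
Apply floor: max(54, 5) = 54
Hit chance = 54%

54%


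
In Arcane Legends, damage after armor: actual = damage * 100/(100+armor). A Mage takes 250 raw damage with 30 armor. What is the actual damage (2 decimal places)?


actual = 250 * 100 / (100 + 30)
= 250 * 100 / 130
= 25000 / 130
= 192.31

192.31 damage


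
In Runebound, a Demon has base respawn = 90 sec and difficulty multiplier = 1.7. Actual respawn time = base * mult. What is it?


Respawn time = base * multiplier
= 90 * 1.7
= 153.0 seconds

153.0 seconds


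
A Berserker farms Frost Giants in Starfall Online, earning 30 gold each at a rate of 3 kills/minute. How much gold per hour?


Gold per minute = 30 * 3 = 90
Gold per hour = 90 * 60 = 5400

5400 gold/hour


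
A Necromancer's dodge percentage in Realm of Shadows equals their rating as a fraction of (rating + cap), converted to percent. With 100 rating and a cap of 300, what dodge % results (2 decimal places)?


dodge% = 100 / (100 + 300) * 100
= 100 / 400 * 100
= 0.25 * 100
= 25.00%

25.00%


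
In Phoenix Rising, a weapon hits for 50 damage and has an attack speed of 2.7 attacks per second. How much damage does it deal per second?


DPS = damage * attack_speed
= 50 * 2.7
= 135.0

135.0 DPS


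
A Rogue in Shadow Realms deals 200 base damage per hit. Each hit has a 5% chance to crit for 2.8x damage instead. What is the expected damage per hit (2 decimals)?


E[dmg] = base * (1 + crit_chance * (crit_mult - 1))
cc as decimal = 5/100 = 0.05
cm - 1 = 2.8 - 1 = 1.8
Bonus factor = 0.05 * 1.8 = 0.09
Total multiplier = 1 + 0.09 = 1.09
Expected damage = 200 * 1.09 = 218.00

218.00 damage


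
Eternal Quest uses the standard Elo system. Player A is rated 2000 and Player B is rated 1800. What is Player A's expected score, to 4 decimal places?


Elo expected score: Ea = 1/(1 + 10^((Rb-Ra)/400))
Rb - Ra = 1800 - 2000 = -200
(Rb-Ra)/400 = -200/400 = -0.5
10^-0.5 = 0.316228
Ea = 1/(1 + 0.316228) = 1/1.316228 = 0.7597

0.7597


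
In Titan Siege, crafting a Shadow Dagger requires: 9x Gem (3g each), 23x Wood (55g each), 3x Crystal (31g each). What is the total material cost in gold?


Cost breakdown:
  Gem: 9 * 3 = 27
  Wood: 23 * 55 = 1265
  Crystal: 3 * 31 = 93
Total = 27 + 1265 + 93 = 1385

1385 gold


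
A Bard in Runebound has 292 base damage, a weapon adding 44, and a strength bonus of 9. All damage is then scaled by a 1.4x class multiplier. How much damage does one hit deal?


Sum base + weapon + str = 292 + 44 + 9 = 345
Multiply by 1.4:
345 * 1.4 = 483.0

483.0 damage


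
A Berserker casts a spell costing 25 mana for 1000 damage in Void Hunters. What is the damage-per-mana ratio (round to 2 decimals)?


Efficiency = damage / mana
= 1000 / 25
= 40.00

40.00 dmg/mana


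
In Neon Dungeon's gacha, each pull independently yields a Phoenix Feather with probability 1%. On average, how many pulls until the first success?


Expected pulls for a geometric distribution = 1/p = 100 / rate%
= 100 / 1
= 100.0

100.0 pulls


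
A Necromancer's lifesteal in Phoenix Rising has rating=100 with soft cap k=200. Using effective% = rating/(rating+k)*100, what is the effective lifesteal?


effective% = rating / (rating + k) * 100
= 100 / (100 + 200) * 100
= 100 / 300 * 100
= 0.333333 * 100
= 33.33%

33.33%


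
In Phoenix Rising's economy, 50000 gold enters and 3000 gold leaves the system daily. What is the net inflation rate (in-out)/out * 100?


Net gold = 50000 - 3000 = 47000
Inflation rate = net / sunk * 100 = 47000 / 3000 * 100
= 15.666667 * 100
= 1566.67%

1566.67%


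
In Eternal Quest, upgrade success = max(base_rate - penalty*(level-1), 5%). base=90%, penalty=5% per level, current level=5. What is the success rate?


raw_rate = 90 - 5 * (5 - 1)
= 90 - 5 * 4
= 90 - 20
= 70
Apply floor: max(70, 5) = 70%

70%


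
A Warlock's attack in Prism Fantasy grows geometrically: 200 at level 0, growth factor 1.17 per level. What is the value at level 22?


value = base * growth^level
= 200 * 1.17^22
= 200 * 31.629255
= 6325.85

6325.85 attack


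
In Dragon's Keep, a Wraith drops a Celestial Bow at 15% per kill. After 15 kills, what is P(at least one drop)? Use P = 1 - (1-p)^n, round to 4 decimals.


P(at least one) = 1 - P(none) = 1 - (1-p)^n
p = 15/100 = 0.15
1 - p = 0.85
(1 - p)^15 = 0.85^15 = 0.087354
P(at least one) = 1 - 0.087354 = 0.9126

0.9126


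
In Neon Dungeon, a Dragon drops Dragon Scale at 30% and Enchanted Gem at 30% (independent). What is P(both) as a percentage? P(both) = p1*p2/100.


For independent events, P(both) = P(A) * P(B)
= 30% * 30%
= 900 / 100 %
= 9.0%

9.0%


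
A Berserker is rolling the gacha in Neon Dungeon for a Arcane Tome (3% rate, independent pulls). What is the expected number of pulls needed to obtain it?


Expected pulls for a geometric distribution = 1/p = 100 / rate%
= 100 / 3
= 33.33

33.33 pulls


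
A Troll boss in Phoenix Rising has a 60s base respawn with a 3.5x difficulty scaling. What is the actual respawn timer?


Respawn time = base * multiplier
= 60 * 3.5
= 210.0 seconds

210.0 seconds


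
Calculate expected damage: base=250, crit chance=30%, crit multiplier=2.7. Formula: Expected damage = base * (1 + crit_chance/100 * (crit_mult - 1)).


E[dmg] = base * (1 + crit_chance * (crit_mult - 1))
cc as decimal = 30/100 = 0.3
cm - 1 = 2.7 - 1 = 1.7
Bonus factor = 0.3 * 1.7 = 0.51
Total multiplier = 1 + 0.51 = 1.51
Expected damage = 250 * 1.51 = 377.50

377.50 damage


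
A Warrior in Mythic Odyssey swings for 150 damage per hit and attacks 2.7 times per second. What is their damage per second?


DPS = damage * attack_speed
= 150 * 2.7
= 405.0

405.0 DPS


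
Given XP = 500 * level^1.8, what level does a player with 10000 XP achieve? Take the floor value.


XP = 500 * level^1.8, so level = (XP / 500)^(1/1.8)
= (10000 / 500)^(1/1.8)
= 20.0^0.5556
= 5.282
Floor: level = 5

level 5


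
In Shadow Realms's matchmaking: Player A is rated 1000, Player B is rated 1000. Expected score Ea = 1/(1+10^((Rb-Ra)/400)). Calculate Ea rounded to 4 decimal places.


Elo expected score: Ea = 1/(1 + 10^((Rb-Ra)/400))
Rb - Ra = 1000 - 1000 = 0
(Rb-Ra)/400 = 0/400 = 0.0
10^0.0 = 1.0
Ea = 1/(1 + 1.0) = 1/2.0 = 0.5000

0.5000


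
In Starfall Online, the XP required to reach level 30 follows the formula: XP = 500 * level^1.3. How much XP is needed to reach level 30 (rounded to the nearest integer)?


XP = 500 * level^1.3
Substitute level = 30:
XP = 500 * 30^1.3
= 500 * 83.2257
= 41613

41613 XP


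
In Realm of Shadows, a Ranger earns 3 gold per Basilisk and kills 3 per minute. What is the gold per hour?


Gold per minute = 3 * 3 = 9
Gold per hour = 9 * 60 = 540

540 gold/hour


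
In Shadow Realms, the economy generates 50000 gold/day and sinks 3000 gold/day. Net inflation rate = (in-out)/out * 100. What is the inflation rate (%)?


Net gold = 50000 - 3000 = 47000
Inflation rate = net / sunk * 100 = 47000 / 3000 * 100
= 15.666667 * 100
= 1566.67%

1566.67%


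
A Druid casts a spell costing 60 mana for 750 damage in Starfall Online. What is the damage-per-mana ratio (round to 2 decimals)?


Efficiency = damage / mana
= 750 / 60
= 12.50

12.50 dmg/mana


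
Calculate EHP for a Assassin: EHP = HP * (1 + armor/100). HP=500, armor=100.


EHP = 500 * (1 + 100/100)
= 500 * (1 + 1.0)
= 500 * 2.0
= 1000.0

1000.0 EHP


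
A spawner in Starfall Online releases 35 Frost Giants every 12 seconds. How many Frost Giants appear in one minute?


Spawns per minute = count * (60 / interval)
= 35 * (60 / 12)
= 35 * 5.0
= 175.0

175.0 per minute


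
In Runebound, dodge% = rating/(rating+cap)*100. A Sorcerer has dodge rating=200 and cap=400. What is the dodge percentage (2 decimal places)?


dodge% = 200 / (200 + 400) * 100
= 200 / 600 * 100
= 0.333333 * 100
= 33.33%

33.33%


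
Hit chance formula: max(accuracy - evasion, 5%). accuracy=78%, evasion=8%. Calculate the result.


accuracy - evasion = 78 - 8 = 70
Apply floor: max(70, 5) = 70
Hit chance = 70%

70%


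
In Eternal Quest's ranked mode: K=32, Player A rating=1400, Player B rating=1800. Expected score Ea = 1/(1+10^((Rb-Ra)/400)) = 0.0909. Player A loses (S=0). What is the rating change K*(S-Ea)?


Elo update: delta = K * (S - Ea), where S = 0 (loses)
S - Ea = 0 - 0.0909 = -0.0909
Rating change = 32 * -0.0909
= -2.91

-2.91 rating points


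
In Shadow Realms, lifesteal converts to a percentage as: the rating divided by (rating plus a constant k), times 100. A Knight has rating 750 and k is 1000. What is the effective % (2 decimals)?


effective% = rating / (rating + k) * 100
= 750 / (750 + 1000) * 100
= 750 / 1750 * 100
= 0.428571 * 100
= 42.86%

42.86%


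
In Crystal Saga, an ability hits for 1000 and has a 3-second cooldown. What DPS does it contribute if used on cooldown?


DPS = damage / cooldown
= 1000 / 3
= 333.33

333.33 DPS


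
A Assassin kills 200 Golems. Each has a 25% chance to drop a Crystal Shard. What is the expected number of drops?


Expected drops = kills * (drop_rate / 100)
= 200 * (25 / 100)
= 200 * 0.25
= 50.0

50.0 drops


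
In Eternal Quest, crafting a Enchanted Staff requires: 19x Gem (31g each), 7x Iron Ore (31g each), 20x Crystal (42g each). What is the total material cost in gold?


Cost breakdown:
  Gem: 19 * 31 = 589
  Iron Ore: 7 * 31 = 217
  Crystal: 20 * 42 = 840
Total = 589 + 217 + 840 = 1646

1646 gold


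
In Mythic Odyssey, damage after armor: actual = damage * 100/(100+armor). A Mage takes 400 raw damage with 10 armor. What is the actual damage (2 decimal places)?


actual = 400 * 100 / (100 + 10)
= 400 * 100 / 110
= 40000 / 110
= 363.64

363.64 damage


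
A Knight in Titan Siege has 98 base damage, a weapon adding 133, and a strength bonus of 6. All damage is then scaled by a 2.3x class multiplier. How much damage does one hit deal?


Sum base + weapon + str = 98 + 133 + 6 = 237
Multiply by 2.3:
237 * 2.3 = 545.1

545.1 damage


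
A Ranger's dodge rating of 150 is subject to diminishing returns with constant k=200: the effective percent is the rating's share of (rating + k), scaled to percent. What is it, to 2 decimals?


effective% = rating / (rating + k) * 100
= 150 / (150 + 200) * 100
= 150 / 350 * 100
= 0.428571 * 100
= 42.86%

42.86%


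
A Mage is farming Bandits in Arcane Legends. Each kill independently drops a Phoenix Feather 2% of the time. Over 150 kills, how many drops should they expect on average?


Expected drops = kills * (drop_rate / 100)
= 150 * (2 / 100)
= 150 * 0.02
= 3.0

3.0 drops


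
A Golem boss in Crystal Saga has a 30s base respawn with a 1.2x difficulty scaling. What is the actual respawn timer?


Respawn time = base * multiplier
= 30 * 1.2
= 36.0 seconds

36.0 seconds


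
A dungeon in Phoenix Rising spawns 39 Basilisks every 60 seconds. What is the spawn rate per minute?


Spawns per minute = count * (60 / interval)
= 39 * (60 / 60)
= 39 * 1.0
= 39.0

39.0 per minute


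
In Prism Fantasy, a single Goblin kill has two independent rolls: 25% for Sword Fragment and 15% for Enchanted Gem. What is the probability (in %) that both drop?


For independent events, P(both) = P(A) * P(B)
= 25% * 15%
= 375 / 100 %
= 3.75%

3.75%


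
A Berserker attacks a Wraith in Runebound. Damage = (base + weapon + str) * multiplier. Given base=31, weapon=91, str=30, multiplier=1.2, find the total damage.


Sum base + weapon + str = 31 + 91 + 30 = 152
Multiply by 1.2:
152 * 1.2 = 182.4

182.4 damage


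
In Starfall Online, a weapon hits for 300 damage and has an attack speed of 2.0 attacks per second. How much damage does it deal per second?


DPS = damage * attack_speed
= 300 * 2.0
= 600.0

600.0 DPS


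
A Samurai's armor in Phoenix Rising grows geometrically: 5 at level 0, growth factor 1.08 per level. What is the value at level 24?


value = base * growth^level
= 5 * 1.08^24
= 5 * 6.341181
= 31.71

31.71 armor


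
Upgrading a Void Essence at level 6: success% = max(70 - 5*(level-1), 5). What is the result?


raw_rate = 70 - 5 * (6 - 1)
= 70 - 5 * 5
= 70 - 25
= 45
Apply floor: max(45, 5) = 45%

45%


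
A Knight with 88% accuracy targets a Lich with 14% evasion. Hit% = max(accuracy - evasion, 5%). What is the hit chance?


accuracy - evasion = 88 - 14 = 74
Apply floor: max(74, 5) = 74
Hit chance = 74%

74%


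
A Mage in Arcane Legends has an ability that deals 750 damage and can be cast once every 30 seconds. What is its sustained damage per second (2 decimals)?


DPS = damage / cooldown
= 750 / 30
= 25.00

25.00 DPS


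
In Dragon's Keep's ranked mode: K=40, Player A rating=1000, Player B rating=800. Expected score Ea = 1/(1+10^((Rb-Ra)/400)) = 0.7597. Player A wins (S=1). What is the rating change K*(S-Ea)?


Elo update: delta = K * (S - Ea), where S = 1 (wins)
S - Ea = 1 - 0.7597 = 0.2403
Rating change = 40 * 0.2403
= 9.61

9.61 rating points


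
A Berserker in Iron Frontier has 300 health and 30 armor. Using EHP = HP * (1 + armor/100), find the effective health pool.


EHP = 300 * (1 + 30/100)
= 300 * (1 + 0.3)
= 300 * 1.3
= 390.0

390.0 EHP


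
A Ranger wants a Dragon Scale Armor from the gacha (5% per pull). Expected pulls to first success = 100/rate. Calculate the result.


Expected pulls for a geometric distribution = 1/p = 100 / rate%
= 100 / 5
= 20.0

20.0 pulls


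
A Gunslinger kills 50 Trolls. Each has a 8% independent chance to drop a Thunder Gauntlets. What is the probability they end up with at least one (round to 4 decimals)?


P(at least one) = 1 - P(none) = 1 - (1-p)^n
p = 8/100 = 0.08
1 - p = 0.92
(1 - p)^50 = 0.92^50 = 0.015466
P(at least one) = 1 - 0.015466 = 0.9845

0.9845


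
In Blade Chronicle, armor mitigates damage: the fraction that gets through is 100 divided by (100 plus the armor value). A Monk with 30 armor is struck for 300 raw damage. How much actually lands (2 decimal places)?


actual = 300 * 100 / (100 + 30)
= 300 * 100 / 130
= 30000 / 130
= 230.77

230.77 damage


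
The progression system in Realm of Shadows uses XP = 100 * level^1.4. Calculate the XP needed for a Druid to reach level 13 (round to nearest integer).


XP = 100 * level^1.4
Substitute level = 13:
XP = 100 * 13^1.4
= 100 * 36.2678
= 3627

3627 XP


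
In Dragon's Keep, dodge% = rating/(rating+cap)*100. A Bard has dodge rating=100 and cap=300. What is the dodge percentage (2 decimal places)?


dodge% = 100 / (100 + 300) * 100
= 100 / 400 * 100
= 0.25 * 100
= 25.00%

25.00%


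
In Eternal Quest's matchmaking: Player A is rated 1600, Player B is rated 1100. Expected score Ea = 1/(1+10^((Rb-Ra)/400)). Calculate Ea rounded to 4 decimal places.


Elo expected score: Ea = 1/(1 + 10^((Rb-Ra)/400))
Rb - Ra = 1100 - 1600 = -500
(Rb-Ra)/400 = -500/400 = -1.25
10^-1.25 = 0.056234
Ea = 1/(1 + 0.056234) = 1/1.056234 = 0.9468

0.9468


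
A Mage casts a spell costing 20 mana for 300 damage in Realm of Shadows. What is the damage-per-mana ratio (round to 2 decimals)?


Efficiency = damage / mana
= 300 / 20
= 15.00

15.00 dmg/mana


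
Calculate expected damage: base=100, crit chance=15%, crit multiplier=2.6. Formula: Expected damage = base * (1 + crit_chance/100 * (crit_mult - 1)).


E[dmg] = base * (1 + crit_chance * (crit_mult - 1))
cc as decimal = 15/100 = 0.15
cm - 1 = 2.6 - 1 = 1.6
Bonus factor = 0.15 * 1.6 = 0.24
Total multiplier = 1 + 0.24 = 1.24
Expected damage = 100 * 1.24 = 124.00

124.00 damage


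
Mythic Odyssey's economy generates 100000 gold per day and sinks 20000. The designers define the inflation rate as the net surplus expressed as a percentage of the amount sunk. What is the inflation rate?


Net gold = 100000 - 20000 = 80000
Inflation rate = net / sunk * 100 = 80000 / 20000 * 100
= 4.0 * 100
= 400.00%

400.00%


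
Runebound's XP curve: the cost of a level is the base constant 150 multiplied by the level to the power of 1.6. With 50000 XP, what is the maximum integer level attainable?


XP = 150 * level^1.6, so level = (XP / 150)^(1/1.6)
= (50000 / 150)^(1/1.6)
= 333.3333^0.625
= 37.7398
Floor: level = 37

level 37


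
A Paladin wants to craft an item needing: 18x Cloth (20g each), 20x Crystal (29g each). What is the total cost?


Cost breakdown:
  Cloth: 18 * 20 = 360
  Crystal: 20 * 29 = 580
Total = 360 + 580 = 940

940 gold


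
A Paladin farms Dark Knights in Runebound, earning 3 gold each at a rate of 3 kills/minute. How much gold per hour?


Gold per minute = 3 * 3 = 9
Gold per hour = 9 * 60 = 540

540 gold/hour


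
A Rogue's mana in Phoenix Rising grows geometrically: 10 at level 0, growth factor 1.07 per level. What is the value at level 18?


value = base * growth^level
= 10 * 1.07^18
= 10 * 3.379932
= 33.80

33.80 mana


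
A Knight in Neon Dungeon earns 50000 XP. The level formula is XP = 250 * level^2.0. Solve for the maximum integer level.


XP = 250 * level^2.0, so level = (XP / 250)^(1/2.0)
= (50000 / 250)^(1/2.0)
= 200.0^0.5
= 14.1421
Floor: level = 14

level 14


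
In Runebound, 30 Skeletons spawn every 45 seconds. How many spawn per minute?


Spawns per minute = count * (60 / interval)
= 30 * (60 / 45)
= 30 * 1.3333
= 40.0

40.0 per minute


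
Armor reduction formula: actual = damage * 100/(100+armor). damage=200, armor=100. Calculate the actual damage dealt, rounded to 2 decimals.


actual = 200 * 100 / (100 + 100)
= 200 * 100 / 200
= 20000 / 200
= 100.00

100.00 damage


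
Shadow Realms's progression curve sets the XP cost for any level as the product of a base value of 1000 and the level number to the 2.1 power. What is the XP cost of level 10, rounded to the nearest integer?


XP = 1000 * level^2.1
Substitute level = 10:
XP = 1000 * 10^2.1
= 1000 * 125.8925
= 125893

125893 XP


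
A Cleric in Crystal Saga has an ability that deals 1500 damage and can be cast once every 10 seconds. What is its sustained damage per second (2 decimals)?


DPS = damage / cooldown
= 1500 / 10
= 150.00

150.00 DPS


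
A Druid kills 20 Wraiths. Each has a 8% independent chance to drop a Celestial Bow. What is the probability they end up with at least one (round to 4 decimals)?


P(at least one) = 1 - P(none) = 1 - (1-p)^n
p = 8/100 = 0.08
1 - p = 0.92
(1 - p)^20 = 0.92^20 = 0.188693
P(at least one) = 1 - 0.188693 = 0.8113

0.8113


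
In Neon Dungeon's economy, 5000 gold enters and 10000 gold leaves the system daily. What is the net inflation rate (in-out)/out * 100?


Net gold = 5000 - 10000 = -5000
Inflation rate = net / sunk * 100 = -5000 / 10000 * 100
= -0.5 * 100
= -50.00%

-50.00%


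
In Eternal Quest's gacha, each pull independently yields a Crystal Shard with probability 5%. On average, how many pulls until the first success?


Expected pulls for a geometric distribution = 1/p = 100 / rate%
= 100 / 5
= 20.0

20.0 pulls


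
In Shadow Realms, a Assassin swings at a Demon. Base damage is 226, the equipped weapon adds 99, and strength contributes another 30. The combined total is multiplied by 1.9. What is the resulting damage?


Sum base + weapon + str = 226 + 99 + 30 = 355
Multiply by 1.9:
355 * 1.9 = 674.5

674.5 damage


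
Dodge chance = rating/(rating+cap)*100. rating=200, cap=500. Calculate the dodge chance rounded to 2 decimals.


dodge% = 200 / (200 + 500) * 100
= 200 / 700 * 100
= 0.285714 * 100
= 28.57%

28.57%


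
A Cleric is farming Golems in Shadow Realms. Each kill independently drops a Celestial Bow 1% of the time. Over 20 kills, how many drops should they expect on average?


Expected drops = kills * (drop_rate / 100)
= 20 * (1 / 100)
= 20 * 0.01
= 0.2

0.2 drops


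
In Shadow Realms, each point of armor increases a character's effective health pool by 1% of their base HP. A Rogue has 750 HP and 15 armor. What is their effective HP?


EHP = 750 * (1 + 15/100)
= 750 * (1 + 0.15)
= 750 * 1.15
= 862.5

862.5 EHP


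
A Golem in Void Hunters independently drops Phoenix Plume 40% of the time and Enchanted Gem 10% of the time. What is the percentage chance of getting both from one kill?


For independent events, P(both) = P(A) * P(B)
= 40% * 10%
= 400 / 100 %
= 4.0%

4.0%


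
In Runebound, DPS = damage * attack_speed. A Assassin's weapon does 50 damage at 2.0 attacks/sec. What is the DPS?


DPS = damage * attack_speed
= 50 * 2.0
= 100.0

100.0 DPS


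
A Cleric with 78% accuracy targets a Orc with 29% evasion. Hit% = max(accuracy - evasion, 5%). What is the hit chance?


accuracy - evasion = 78 - 29 = 49
Apply floor: max(49, 5) = 49
Hit chance = 49%

49%


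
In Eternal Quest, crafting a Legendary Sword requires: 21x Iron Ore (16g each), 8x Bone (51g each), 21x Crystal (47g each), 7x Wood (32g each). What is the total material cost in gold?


Cost breakdown:
  Iron Ore: 21 * 16 = 336
  Bone: 8 * 51 = 408
  Crystal: 21 * 47 = 987
  Wood: 7 * 32 = 224
Total = 336 + 408 + 987 + 224 = 1955

1955 gold


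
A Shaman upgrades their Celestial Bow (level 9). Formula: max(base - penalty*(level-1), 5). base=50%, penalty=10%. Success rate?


raw_rate = 50 - 10 * (9 - 1)
= 50 - 10 * 8
= 50 - 80
= -30
Apply floor: max(-30, 5) = 5%

5%


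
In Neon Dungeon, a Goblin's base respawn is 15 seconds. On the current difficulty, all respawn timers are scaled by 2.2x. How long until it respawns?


Respawn time = base * multiplier
= 15 * 2.2
= 33.0 seconds

33.0 seconds


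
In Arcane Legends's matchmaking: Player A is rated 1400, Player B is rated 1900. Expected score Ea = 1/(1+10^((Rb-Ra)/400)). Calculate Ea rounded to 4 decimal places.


Elo expected score: Ea = 1/(1 + 10^((Rb-Ra)/400))
Rb - Ra = 1900 - 1400 = 500
(Rb-Ra)/400 = 500/400 = 1.25
10^1.25 = 17.782794
Ea = 1/(1 + 17.782794) = 1/18.782794 = 0.0532

0.0532
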